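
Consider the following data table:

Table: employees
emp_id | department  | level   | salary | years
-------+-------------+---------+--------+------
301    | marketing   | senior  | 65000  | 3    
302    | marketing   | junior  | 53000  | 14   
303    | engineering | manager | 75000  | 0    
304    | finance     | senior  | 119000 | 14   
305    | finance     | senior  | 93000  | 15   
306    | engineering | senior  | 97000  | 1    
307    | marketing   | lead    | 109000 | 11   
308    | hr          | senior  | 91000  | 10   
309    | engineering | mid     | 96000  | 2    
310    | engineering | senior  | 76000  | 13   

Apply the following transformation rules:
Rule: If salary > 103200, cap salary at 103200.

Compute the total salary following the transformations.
852400

Step 1: 2 records have salary > 103200
Step 2: These records originally summed to 228000
Step 3: After capping: 2 × 103200 = 206400
Step 4: Unaffected records sum: 646000
Step 5: Final sum = 206400 + 646000 = 852400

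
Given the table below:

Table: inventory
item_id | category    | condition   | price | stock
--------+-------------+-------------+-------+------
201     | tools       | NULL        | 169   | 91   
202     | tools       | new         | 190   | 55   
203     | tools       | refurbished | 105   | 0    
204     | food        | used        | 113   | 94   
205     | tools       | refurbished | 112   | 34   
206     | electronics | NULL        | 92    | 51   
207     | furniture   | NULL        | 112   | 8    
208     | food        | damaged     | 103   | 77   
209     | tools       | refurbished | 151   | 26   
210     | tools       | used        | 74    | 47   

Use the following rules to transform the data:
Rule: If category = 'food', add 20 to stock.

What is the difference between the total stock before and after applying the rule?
40

Step 1: Original sum of stock = 483
Step 2: 2 records have category = 'food'
Step 3: Each affected record changes by 20
Step 4: Total change = 2 × 20 = 40
Step 5: New sum = 483 + 40 = 523
Step 6: Difference = |523 - 483| = 40
        (Sum increased by 40)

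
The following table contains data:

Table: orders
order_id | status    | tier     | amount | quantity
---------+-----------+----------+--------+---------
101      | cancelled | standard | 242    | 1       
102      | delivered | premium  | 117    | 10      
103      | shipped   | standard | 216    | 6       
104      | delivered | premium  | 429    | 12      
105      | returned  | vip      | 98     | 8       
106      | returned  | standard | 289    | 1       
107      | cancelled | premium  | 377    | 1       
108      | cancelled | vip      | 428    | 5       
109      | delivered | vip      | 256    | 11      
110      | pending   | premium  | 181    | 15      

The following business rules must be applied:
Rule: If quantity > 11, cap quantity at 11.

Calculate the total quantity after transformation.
65

Step 1: 2 records have quantity > 11
Step 2: These records originally summed to 27
Step 3: After capping: 2 × 11 = 22
Step 4: Unaffected records sum: 43
Step 5: Final sum = 22 + 43 = 65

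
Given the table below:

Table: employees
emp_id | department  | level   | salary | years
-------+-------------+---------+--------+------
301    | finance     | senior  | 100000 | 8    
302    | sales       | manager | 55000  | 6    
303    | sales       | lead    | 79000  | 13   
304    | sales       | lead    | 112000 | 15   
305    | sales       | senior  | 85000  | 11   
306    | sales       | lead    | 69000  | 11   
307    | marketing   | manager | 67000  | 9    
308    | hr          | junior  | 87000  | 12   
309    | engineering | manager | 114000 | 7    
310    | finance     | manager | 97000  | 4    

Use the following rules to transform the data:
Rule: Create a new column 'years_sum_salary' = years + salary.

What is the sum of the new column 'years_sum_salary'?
865096

Step 1: For each record, compute years + salary
Example calculations:
  8 + 100000 = 100008
  6 + 55000 = 55006
  13 + 79000 = 79013
  ...
Step 2: Sum all derived values
Step 3: Total = 865096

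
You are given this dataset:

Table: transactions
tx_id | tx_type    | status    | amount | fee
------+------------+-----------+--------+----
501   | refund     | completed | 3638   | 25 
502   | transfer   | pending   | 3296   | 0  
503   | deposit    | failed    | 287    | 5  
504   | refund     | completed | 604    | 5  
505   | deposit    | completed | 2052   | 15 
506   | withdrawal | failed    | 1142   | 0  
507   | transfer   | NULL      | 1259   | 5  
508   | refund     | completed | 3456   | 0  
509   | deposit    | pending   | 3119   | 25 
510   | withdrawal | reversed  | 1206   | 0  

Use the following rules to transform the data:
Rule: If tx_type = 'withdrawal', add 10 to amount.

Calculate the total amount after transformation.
20079

Step 1: Count records where tx_type = 'withdrawal': 2
Step 2: Total bonus added: 2 × 10 = 20
Step 3: Original sum of amount: 20059
Step 4: Final sum = 20059 + 20 = 20079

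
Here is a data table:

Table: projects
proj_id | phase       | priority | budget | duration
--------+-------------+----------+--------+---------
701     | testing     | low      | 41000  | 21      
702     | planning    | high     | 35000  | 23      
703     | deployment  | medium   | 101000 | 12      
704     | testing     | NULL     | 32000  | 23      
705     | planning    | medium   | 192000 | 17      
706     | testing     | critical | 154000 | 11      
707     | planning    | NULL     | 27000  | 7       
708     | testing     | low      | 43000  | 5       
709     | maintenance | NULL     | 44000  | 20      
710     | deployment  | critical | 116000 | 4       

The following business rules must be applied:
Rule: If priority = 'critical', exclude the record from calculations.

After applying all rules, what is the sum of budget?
515000

Step 1: Identify records where priority = 'critical'
Step 2: The excluded records sum to 270000
Step 3: Original total budget = 785000
Step 4: Remaining total = 785000 - 270000 = 515000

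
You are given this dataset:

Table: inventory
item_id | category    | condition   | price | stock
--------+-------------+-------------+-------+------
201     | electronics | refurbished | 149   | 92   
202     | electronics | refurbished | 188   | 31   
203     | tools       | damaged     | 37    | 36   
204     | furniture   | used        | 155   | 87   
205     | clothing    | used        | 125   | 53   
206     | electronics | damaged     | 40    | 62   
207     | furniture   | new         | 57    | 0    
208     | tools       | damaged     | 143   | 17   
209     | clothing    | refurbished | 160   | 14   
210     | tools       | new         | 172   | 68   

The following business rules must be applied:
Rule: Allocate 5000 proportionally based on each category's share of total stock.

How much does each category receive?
clothing: 728.26, electronics: 2010.87, furniture: 945.65, tools: 1315.22

Step 1: Calculate total stock = 460
Step 2: Calculate each category's proportion:
  clothing: 67/460 = 14.57% → 728.26
  electronics: 185/460 = 40.22% → 2010.87
  furniture: 87/460 = 18.91% → 945.65
  tools: 121/460 = 26.30% → 1315.22
Step 3: Verify: sum of allocations ≈ 5000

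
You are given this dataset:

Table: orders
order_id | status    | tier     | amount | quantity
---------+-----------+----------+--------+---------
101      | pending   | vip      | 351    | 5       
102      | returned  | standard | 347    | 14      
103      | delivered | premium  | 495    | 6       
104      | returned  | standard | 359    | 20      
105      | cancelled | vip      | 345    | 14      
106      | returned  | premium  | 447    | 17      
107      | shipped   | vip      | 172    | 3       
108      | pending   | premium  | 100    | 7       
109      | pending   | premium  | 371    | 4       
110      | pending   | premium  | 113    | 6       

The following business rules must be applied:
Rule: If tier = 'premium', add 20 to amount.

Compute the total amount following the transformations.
3200

Step 1: Count records where tier = 'premium': 5
Step 2: Total bonus added: 5 × 20 = 100
Step 3: Original sum of amount: 3100
Step 4: Final sum = 3100 + 100 = 3200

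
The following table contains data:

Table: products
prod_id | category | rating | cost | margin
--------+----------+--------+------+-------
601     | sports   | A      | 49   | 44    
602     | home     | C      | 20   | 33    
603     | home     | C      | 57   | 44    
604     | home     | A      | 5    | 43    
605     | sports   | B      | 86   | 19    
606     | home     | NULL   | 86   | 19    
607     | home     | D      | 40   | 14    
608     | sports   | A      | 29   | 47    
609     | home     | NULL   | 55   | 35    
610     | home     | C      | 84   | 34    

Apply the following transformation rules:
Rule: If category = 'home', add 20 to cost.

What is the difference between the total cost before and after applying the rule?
140

Step 1: Original sum of cost = 511
Step 2: 7 records have category = 'home'
Step 3: Each affected record changes by 20
Step 4: Total change = 7 × 20 = 140
Step 5: New sum = 511 + 140 = 651
Step 6: Difference = |651 - 511| = 140
        (Sum increased by 140)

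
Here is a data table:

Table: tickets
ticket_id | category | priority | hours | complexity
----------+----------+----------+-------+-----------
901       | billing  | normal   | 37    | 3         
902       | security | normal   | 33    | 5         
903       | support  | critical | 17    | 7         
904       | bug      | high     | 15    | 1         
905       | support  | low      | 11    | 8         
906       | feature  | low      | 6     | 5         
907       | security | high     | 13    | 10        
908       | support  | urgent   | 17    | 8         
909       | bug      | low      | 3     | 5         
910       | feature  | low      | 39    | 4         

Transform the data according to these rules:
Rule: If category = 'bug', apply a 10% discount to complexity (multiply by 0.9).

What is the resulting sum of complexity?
55.4

Step 1: Records with category = 'bug' have total complexity = 6
Step 2: Apply multiplier: 6 × 0.9 = 5.4
Step 3: Other records total: 50
Step 4: Final sum = 5.4 + 50 = 55.4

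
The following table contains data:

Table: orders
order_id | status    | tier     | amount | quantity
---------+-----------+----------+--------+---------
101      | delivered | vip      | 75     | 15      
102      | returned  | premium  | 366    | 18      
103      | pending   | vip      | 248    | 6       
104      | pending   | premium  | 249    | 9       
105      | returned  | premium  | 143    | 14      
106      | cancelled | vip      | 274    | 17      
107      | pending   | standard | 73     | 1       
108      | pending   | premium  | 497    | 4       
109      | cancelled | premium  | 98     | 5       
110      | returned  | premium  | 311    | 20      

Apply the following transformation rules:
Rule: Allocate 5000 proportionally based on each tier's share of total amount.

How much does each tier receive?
premium: 3564.7, standard: 156.38, vip: 1278.92

Step 1: Calculate total amount = 2334
Step 2: Calculate each tier's proportion:
  premium: 1664/2334 = 71.29% → 3564.7
  standard: 73/2334 = 3.13% → 156.38
  vip: 597/2334 = 25.58% → 1278.92
Step 3: Verify: sum of allocations ≈ 5000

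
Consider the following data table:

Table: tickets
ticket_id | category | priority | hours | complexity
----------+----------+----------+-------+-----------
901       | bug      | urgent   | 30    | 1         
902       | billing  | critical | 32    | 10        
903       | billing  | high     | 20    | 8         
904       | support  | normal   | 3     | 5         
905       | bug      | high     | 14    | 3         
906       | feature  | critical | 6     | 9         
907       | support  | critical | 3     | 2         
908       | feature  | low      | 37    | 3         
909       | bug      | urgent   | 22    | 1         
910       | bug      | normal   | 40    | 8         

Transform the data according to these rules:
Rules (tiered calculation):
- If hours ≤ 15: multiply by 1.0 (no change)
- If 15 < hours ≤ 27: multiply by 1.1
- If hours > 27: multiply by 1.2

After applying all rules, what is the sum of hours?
239.0

Step 1: Tier 1 (hours ≤ 15): 4 records, sum = 26 × 1.0 = 26.0
Step 2: Tier 2 (15 < hours ≤ 27): 2 records, sum = 42 × 1.1 = 46.2
Step 3: Tier 3 (hours > 27): 4 records, sum = 139 × 1.2 = 166.8
Step 4: Final sum = 26.0 + 46.2 + 166.8 = 239.0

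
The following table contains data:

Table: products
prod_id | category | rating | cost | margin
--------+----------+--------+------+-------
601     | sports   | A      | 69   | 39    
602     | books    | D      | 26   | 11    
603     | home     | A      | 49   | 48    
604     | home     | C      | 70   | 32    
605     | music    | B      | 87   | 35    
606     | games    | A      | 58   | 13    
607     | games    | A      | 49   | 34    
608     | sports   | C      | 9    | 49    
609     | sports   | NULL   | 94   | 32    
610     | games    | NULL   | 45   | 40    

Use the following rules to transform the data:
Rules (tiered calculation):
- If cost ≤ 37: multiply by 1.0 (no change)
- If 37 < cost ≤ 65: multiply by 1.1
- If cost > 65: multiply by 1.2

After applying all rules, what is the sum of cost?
640.1

Step 1: Tier 1 (cost ≤ 37): 2 records, sum = 35 × 1.0 = 35.0
Step 2: Tier 2 (37 < cost ≤ 65): 4 records, sum = 201 × 1.1 = 221.1
Step 3: Tier 3 (cost > 65): 4 records, sum = 320 × 1.2 = 384.0
Step 4: Final sum = 35.0 + 221.1 + 384.0 = 640.1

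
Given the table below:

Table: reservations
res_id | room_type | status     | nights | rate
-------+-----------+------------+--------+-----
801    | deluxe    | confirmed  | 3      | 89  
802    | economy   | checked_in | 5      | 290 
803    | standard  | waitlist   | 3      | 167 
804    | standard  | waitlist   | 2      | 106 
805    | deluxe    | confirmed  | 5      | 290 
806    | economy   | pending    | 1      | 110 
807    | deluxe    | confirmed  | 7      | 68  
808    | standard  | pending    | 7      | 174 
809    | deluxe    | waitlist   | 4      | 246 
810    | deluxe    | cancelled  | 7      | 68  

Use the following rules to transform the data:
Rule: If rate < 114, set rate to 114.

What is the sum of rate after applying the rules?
1737

Step 1: 5 records have rate < 114
Step 2: These records originally summed to 441
Step 3: After setting to minimum: 5 × 114 = 570
Step 4: Unaffected records sum: 1167
Step 5: Final sum = 570 + 1167 = 1737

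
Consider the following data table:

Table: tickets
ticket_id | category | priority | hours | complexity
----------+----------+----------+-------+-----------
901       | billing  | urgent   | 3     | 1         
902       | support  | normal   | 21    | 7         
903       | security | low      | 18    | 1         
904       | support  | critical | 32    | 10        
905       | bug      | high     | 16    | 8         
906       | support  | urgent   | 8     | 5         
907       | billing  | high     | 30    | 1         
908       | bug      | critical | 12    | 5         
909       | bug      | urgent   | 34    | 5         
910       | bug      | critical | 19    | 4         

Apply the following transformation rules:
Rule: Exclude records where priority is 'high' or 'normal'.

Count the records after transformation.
7

Step 1: Count records to exclude
  - 2 (high) + 1 (normal) = 3 records
Step 2: Total records: 10
Step 3: Remaining = 10 - 3 = 7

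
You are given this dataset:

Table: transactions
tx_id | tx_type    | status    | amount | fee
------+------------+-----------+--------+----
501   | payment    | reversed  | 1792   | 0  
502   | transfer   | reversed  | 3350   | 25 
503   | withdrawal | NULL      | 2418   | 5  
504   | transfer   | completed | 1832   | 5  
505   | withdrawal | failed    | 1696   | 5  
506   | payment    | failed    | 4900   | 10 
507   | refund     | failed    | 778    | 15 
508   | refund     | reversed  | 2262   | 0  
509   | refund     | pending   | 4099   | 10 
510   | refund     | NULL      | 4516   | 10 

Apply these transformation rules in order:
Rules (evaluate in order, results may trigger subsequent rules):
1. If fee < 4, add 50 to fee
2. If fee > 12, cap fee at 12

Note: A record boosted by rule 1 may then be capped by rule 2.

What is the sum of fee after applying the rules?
93

Step 1: Apply rule 1 to records with fee < 4
  - 2 records get bonus of 50
  - Of these, 2 records then exceed 12 and get capped
Step 2: Apply rule 2 to records with fee > 12
  - 2 records (original) are capped
Step 3: Calculate final sum = 93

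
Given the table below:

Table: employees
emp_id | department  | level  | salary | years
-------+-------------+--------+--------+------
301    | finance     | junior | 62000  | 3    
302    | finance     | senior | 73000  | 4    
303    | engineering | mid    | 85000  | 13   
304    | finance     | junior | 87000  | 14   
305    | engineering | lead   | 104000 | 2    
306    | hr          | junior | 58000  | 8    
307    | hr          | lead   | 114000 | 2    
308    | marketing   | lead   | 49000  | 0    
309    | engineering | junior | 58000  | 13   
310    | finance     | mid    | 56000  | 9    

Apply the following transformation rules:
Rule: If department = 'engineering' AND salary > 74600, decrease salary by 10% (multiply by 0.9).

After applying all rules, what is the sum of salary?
727100.0

Step 1: Find records where department = 'engineering' AND salary > 74600
Step 2: 2 records match, summing to 189000
Step 3: After multiplier: 189000 × 0.9 = 170100.0
Step 4: Unaffected records sum: 557000
Step 5: Final sum = 170100.0 + 557000 = 727100.0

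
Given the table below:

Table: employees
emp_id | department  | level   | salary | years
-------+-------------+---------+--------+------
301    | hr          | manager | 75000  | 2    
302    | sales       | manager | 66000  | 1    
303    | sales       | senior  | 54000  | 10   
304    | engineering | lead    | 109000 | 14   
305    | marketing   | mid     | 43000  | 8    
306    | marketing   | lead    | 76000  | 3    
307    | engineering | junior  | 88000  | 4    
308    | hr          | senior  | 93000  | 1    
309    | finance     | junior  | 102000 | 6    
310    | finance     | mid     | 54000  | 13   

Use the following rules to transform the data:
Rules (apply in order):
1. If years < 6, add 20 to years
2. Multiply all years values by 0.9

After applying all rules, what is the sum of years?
145.8

Step 1: Apply Rule 1 - Add 20 to records with years < 6
  - 5 records affected: 11 + (5 × 20) = 111
  - Unaffected records: 51
  - Sum after Rule 1: 162
Step 2: Apply Rule 2 - Multiply all by 0.9
  - 162 × 0.9 = 145.8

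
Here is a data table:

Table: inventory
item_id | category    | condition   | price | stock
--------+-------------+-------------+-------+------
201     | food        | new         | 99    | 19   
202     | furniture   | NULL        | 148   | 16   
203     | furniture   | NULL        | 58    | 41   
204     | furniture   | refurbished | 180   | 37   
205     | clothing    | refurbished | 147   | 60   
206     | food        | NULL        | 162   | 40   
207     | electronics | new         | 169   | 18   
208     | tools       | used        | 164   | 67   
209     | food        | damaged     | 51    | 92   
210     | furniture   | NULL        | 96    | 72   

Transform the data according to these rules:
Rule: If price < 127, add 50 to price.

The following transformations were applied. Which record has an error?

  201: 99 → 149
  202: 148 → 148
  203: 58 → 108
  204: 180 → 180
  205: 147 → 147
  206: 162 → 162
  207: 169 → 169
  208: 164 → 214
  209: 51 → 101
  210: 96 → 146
Record 208 has an error. The correct transformed value should be 164, not 214.

Step 1: Check each record against the rule
Step 2: Record 208 has price = 164
Step 3: Since 164 >= 127, the bonus should not have been applied
Step 4: Correct value = 164, but claimed value = 214
Conclusion: Record 208 has the error.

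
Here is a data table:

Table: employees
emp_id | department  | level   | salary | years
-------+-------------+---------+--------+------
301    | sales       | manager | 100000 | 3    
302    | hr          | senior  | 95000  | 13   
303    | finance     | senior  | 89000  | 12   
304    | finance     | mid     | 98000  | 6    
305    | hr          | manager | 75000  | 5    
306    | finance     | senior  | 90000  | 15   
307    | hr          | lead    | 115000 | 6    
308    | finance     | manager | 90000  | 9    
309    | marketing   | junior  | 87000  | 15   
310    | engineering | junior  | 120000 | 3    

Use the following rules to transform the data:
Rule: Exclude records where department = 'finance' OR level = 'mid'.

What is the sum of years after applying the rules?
45

Step 1: Find records where department = 'finance' OR level = 'mid'
Step 2: 4 records match, summing to 42
Step 3: Original sum: 87
Step 4: Remaining sum = 87 - 42 = 45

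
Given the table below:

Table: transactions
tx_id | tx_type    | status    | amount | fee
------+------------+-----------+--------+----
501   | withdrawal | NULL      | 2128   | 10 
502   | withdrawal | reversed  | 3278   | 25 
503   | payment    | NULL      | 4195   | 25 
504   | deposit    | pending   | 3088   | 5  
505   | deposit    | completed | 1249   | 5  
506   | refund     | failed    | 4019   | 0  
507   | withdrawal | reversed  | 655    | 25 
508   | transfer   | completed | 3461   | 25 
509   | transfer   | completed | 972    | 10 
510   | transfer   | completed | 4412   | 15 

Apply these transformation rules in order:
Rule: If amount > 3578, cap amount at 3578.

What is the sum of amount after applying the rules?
25565

Step 1: 3 records have amount > 3578
Step 2: These records originally summed to 12626
Step 3: After capping: 3 × 3578 = 10734
Step 4: Unaffected records sum: 14831
Step 5: Final sum = 10734 + 14831 = 25565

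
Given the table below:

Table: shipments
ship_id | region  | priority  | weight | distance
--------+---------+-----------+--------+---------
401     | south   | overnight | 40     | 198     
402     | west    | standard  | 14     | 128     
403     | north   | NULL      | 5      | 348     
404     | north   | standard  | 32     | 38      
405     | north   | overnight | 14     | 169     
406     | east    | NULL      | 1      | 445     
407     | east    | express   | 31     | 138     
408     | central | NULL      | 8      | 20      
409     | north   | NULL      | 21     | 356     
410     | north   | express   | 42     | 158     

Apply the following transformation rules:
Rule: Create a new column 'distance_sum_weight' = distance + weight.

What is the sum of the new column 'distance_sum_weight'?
2206

Step 1: For each record, compute distance + weight
Example calculations:
  198 + 40 = 238
  128 + 14 = 142
  348 + 5 = 353
  ...
Step 2: Sum all derived values
Step 3: Total = 2206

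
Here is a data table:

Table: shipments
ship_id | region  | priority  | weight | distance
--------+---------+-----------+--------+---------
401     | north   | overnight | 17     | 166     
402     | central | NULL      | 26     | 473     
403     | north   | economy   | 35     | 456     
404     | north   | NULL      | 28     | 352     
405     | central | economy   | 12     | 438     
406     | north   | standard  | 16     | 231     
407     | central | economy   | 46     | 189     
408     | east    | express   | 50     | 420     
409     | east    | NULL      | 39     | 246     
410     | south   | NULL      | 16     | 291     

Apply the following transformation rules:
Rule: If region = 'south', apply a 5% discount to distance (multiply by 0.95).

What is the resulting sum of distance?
3247.45

Step 1: Records with region = 'south' have total distance = 291
Step 2: Apply multiplier: 291 × 0.95 = 276.45
Step 3: Other records total: 2971
Step 4: Final sum = 276.45 + 2971 = 3247.45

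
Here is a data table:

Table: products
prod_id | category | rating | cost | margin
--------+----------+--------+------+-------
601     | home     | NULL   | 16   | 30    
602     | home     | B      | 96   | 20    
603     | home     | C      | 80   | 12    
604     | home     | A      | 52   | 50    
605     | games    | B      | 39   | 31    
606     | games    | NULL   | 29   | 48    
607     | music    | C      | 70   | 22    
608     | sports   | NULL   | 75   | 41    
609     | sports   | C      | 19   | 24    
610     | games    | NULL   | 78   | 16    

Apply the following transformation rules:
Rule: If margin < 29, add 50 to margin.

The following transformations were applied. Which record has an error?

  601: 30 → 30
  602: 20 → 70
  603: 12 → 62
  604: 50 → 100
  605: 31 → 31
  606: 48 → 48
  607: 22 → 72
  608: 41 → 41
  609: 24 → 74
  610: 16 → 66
Record 604 has an error. The correct transformed value should be 50, not 100.

Step 1: Check each record against the rule
Step 2: Record 604 has margin = 50
Step 3: Since 50 >= 29, the bonus should not have been applied
Step 4: Correct value = 50, but claimed value = 100
Conclusion: Record 604 has the error.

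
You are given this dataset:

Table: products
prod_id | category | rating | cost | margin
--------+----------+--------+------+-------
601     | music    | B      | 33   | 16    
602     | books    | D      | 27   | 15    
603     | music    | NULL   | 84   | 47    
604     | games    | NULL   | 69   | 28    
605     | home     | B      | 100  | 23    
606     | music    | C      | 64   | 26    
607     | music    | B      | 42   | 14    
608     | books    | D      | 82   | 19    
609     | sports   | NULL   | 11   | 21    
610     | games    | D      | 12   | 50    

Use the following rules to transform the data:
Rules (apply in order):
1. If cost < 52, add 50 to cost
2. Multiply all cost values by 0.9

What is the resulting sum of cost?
696.6

Step 1: Apply Rule 1 - Add 50 to records with cost < 52
  - 5 records affected: 125 + (5 × 50) = 375
  - Unaffected records: 399
  - Sum after Rule 1: 774
Step 2: Apply Rule 2 - Multiply all by 0.9
  - 774 × 0.9 = 696.6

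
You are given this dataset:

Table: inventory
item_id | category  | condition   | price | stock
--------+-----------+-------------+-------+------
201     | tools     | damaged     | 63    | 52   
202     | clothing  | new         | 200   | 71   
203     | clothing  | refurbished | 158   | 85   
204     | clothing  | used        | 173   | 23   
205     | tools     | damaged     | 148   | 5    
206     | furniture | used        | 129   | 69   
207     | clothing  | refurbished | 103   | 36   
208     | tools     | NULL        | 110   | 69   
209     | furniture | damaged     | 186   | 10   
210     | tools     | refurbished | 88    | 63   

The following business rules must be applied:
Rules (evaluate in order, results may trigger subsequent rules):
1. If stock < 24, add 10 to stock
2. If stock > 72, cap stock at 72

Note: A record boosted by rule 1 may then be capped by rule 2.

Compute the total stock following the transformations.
500

Step 1: Apply rule 1 to records with stock < 24
  - 3 records get bonus of 10
  - Of these, 0 records then exceed 72 and get capped
Step 2: Apply rule 2 to records with stock > 72
  - 1 records (original) are capped
Step 3: Calculate final sum = 500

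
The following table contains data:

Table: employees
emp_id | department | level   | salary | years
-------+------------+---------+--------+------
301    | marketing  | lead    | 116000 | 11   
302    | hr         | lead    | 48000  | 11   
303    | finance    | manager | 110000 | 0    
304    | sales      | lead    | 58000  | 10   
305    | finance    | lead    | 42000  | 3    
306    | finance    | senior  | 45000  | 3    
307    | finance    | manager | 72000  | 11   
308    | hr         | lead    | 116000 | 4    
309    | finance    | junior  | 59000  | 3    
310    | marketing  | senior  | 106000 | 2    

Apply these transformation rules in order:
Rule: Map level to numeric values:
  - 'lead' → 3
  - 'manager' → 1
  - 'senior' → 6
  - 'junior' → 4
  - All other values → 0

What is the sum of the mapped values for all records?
33

Step 1: Apply mapping to each record
Step 2: Count by status:
  'lead': 5 records × 3 = 15
  'manager': 2 records × 1 = 2
  'senior': 2 records × 6 = 12
  'junior': 1 records × 4 = 4
Step 3: Sum all mapped values = 33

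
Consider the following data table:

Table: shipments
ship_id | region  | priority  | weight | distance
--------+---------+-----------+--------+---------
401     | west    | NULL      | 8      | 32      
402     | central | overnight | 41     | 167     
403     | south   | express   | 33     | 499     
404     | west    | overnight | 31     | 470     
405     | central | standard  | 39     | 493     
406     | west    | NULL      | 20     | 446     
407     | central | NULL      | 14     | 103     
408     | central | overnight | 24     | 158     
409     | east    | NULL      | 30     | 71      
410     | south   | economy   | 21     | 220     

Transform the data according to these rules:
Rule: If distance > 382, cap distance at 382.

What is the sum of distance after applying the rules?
2279

Step 1: 4 records have distance > 382
Step 2: These records originally summed to 1908
Step 3: After capping: 4 × 382 = 1528
Step 4: Unaffected records sum: 751
Step 5: Final sum = 1528 + 751 = 2279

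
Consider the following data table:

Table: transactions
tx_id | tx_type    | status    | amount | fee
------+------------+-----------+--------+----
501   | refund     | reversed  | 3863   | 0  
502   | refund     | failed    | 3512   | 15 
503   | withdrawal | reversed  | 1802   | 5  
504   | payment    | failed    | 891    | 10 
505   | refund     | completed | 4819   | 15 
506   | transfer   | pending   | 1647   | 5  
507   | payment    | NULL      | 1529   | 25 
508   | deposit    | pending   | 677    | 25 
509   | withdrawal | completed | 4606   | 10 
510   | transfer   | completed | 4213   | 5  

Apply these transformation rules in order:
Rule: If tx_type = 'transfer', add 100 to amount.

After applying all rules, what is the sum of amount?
27759

Step 1: Count records where tx_type = 'transfer': 2
Step 2: Total bonus added: 2 × 100 = 200
Step 3: Original sum of amount: 27559
Step 4: Final sum = 27559 + 200 = 27759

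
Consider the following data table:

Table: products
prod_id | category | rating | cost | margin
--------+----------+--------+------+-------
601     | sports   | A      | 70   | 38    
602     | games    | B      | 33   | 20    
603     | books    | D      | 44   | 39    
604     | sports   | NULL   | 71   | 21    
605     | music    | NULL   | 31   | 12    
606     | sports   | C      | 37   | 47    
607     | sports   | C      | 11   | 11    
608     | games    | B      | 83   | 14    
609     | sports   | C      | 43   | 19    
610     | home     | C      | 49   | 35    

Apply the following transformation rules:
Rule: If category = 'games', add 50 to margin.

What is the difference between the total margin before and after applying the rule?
100

Step 1: Original sum of margin = 256
Step 2: 2 records have category = 'games'
Step 3: Each affected record changes by 50
Step 4: Total change = 2 × 50 = 100
Step 5: New sum = 256 + 100 = 356
Step 6: Difference = |356 - 256| = 100
        (Sum increased by 100)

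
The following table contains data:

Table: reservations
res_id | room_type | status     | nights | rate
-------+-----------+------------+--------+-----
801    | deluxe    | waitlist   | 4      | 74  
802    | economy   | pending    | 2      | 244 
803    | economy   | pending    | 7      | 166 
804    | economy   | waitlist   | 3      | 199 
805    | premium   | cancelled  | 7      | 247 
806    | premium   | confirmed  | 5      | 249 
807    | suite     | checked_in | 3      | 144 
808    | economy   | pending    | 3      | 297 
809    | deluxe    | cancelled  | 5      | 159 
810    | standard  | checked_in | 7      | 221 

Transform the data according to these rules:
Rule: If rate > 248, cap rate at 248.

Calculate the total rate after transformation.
1950

Step 1: 2 records have rate > 248
Step 2: These records originally summed to 546
Step 3: After capping: 2 × 248 = 496
Step 4: Unaffected records sum: 1454
Step 5: Final sum = 496 + 1454 = 1950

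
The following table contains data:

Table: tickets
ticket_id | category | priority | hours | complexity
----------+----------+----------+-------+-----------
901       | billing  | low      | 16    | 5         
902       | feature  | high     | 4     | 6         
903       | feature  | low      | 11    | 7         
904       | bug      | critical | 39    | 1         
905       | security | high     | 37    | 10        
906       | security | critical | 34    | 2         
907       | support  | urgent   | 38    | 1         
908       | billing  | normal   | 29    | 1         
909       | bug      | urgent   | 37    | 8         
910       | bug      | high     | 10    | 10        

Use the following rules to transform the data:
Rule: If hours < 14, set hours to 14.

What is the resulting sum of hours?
272

Step 1: 3 records have hours < 14
Step 2: These records originally summed to 25
Step 3: After setting to minimum: 3 × 14 = 42
Step 4: Unaffected records sum: 230
Step 5: Final sum = 42 + 230 = 272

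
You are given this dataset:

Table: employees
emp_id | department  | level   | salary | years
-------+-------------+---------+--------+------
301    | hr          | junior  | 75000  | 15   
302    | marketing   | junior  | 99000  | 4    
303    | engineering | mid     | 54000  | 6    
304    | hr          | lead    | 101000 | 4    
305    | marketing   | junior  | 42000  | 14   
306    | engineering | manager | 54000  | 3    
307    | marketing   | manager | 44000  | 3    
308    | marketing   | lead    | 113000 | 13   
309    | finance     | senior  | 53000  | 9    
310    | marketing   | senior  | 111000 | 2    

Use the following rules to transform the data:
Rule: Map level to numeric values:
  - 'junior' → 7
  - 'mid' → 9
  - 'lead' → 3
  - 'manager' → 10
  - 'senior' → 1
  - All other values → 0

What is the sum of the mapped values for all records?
58

Step 1: Apply mapping to each record
Step 2: Count by status:
  'junior': 3 records × 7 = 21
  'mid': 1 records × 9 = 9
  'lead': 2 records × 3 = 6
  'manager': 2 records × 10 = 20
  'senior': 2 records × 1 = 2
Step 3: Sum all mapped values = 58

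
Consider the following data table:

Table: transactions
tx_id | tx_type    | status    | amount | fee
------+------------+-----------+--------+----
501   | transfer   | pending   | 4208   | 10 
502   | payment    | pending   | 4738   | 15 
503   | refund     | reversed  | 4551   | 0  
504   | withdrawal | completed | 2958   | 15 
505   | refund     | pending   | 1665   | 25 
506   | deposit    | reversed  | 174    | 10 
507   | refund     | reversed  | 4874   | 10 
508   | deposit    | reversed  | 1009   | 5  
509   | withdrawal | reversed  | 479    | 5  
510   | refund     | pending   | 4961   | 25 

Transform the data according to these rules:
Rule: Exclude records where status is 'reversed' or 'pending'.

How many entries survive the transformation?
1

Step 1: Count records to exclude
  - 5 (reversed) + 4 (pending) = 9 records
Step 2: Total records: 10
Step 3: Remaining = 10 - 9 = 1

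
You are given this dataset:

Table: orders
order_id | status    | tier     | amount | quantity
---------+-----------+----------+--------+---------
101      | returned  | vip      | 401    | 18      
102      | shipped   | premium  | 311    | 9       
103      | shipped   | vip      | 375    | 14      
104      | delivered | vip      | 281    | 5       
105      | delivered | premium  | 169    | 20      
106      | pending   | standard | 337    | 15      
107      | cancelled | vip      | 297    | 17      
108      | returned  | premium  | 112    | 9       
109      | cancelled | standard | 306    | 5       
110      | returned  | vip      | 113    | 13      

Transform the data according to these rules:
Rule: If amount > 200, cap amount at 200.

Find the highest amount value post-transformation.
200

Step 1: Original maximum amount = 401
Step 2: Apply cap at 200
Step 3: 7 records had amount > 200 and were capped
Step 4: Maximum after transformation = 200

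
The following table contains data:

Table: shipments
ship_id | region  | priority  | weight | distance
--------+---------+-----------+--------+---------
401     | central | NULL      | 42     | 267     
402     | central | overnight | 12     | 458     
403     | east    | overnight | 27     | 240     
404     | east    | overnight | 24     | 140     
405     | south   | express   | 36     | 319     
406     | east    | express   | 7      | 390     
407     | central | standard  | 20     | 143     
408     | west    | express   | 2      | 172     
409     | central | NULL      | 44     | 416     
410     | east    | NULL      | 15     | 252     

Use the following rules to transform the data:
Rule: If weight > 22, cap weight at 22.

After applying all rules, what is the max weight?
22

Step 1: Original maximum weight = 44
Step 2: Apply cap at 22
Step 3: 5 records had weight > 22 and were capped
Step 4: Maximum after transformation = 22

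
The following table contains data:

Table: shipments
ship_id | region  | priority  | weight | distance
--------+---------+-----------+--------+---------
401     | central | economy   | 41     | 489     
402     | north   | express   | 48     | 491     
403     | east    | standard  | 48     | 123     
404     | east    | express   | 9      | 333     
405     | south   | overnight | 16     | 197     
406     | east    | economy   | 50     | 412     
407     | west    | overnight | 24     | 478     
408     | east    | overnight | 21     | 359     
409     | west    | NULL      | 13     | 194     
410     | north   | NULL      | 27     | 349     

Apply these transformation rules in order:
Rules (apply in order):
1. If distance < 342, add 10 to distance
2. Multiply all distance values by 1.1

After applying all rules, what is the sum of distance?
3811.5

Step 1: Apply Rule 1 - Add 10 to records with distance < 342
  - 4 records affected: 847 + (4 × 10) = 887
  - Unaffected records: 2578
  - Sum after Rule 1: 3465
Step 2: Apply Rule 2 - Multiply all by 1.1
  - 3465 × 1.1 = 3811.5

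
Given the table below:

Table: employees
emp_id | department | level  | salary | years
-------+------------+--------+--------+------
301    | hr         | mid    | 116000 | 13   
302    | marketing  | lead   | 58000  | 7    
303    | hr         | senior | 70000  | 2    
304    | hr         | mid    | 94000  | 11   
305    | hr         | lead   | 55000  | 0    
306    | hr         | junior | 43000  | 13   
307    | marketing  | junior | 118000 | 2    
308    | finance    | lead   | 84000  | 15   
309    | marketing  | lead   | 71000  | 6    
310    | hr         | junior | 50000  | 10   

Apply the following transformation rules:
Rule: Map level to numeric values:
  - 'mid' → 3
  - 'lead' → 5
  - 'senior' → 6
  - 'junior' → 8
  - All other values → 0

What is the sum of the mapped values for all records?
56

Step 1: Apply mapping to each record
Step 2: Count by status:
  'mid': 2 records × 3 = 6
  'lead': 4 records × 5 = 20
  'senior': 1 records × 6 = 6
  'junior': 3 records × 8 = 24
Step 3: Sum all mapped values = 56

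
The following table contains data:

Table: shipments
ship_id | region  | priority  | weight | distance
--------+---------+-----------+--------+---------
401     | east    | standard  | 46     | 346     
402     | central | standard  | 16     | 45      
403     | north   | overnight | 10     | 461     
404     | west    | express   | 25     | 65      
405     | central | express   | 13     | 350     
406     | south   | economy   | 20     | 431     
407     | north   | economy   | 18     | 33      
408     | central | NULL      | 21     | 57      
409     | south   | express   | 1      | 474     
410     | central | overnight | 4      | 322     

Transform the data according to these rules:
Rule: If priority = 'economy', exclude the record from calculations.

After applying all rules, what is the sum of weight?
136

Step 1: Identify records where priority = 'economy'
Step 2: The excluded records sum to 38
Step 3: Original total weight = 174
Step 4: Remaining total = 174 - 38 = 136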